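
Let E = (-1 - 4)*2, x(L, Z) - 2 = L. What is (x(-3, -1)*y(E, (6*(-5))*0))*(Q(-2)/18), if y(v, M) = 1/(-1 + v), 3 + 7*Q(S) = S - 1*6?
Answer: -1/126 ≈ -0.0079365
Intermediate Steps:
x(L, Z) = 2 + L
Q(S) = -9/7 + S/7 (Q(S) = -3/7 + (S - 1*6)/7 = -3/7 + (S - 6)/7 = -3/7 + (-6 + S)/7 = -3/7 + (-6/7 + S/7) = -9/7 + S/7)
E = -10 (E = -5*2 = -10)
(x(-3, -1)*y(E, (6*(-5))*0))*(Q(-2)/18) = ((2 - 3)/(-1 - 10))*((-9/7 + (⅐)*(-2))/18) = (-1/(-11))*((-9/7 - 2/7)*(1/18)) = (-1*(-1/11))*(-11/7*1/18) = (1/11)*(-11/126) = -1/126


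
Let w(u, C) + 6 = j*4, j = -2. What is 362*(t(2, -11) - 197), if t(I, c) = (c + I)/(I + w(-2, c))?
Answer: -142085/2 ≈ -71043.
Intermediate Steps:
w(u, C) = -14 (w(u, C) = -6 - 2*4 = -6 - 8 = -14)
t(I, c) = (I + c)/(-14 + I) (t(I, c) = (c + I)/(I - 14) = (I + c)/(-14 + I))
362*(t(2, -11) - 197) = 362*((2 - 11)/(-14 + 2) - 197) = 362*(-9/(-12) - 197) = 362*(-1/12*(-9) - 197) = 362*(¾ - 197) = 362*(-785/4) = -142085/2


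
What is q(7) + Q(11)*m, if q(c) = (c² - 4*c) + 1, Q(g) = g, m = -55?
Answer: -583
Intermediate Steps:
q(c) = 1 + c² - 4*c
q(7) + Q(11)*m = (1 + 7² - 4*7) + 11*(-55) = (1 + 49 - 28) - 605 = 22 - 605 = -583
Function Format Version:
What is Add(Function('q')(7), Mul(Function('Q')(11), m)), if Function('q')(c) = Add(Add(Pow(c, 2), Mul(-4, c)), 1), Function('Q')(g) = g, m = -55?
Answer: -583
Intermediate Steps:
Function('q')(c) = Add(1, Pow(c, 2), Mul(-4, c))
Add(Function('q')(7), Mul(Function('Q')(11), m)) = Add(Add(1, Pow(7, 2), Mul(-4, 7)), Mul(11, -55)) = Add(Add(1, 49, -28), -605) = Add(22, -605) = -583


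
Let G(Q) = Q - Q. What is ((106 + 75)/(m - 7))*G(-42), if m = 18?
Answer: 0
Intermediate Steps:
G(Q) = 0
((106 + 75)/(m - 7))*G(-42) = ((106 + 75)/(18 - 7))*0 = (181/11)*0 = 0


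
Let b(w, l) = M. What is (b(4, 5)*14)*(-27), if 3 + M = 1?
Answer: 756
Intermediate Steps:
M = -2 (M = -3 + 1 = -2)
b(w, l) = -2
(b(4, 5)*14)*(-27) = -2*14*(-27) = -28*(-27) = 756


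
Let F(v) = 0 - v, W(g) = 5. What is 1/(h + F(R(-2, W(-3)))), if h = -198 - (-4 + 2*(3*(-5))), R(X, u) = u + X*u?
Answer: -1/159 ≈ -0.0062893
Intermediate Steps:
F(v) = -v
h = -164 (h = -198 - (-4 + 2*(-15)) = -198 - (-4 - 30) = -198 - 1*(-34) = -198 + 34 = -164)
1/(h + F(R(-2, W(-3)))) = 1/(-164 - 5*(1 - 2)) = 1/(-164 - 5*(-1)) = 1/(-164 - 1*(-5)) = 1/(-164 + 5) = 1/(-159) = -1/159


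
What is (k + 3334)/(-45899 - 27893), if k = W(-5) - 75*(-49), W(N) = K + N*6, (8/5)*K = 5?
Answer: -55857/590336 ≈ -0.094619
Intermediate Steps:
K = 25/8 (K = (5/8)*5 = 25/8 ≈ 3.1250)
W(N) = 25/8 + 6*N (W(N) = 25/8 + N*6 = 25/8 + 6*N)
k = 29185/8 (k = (25/8 + 6*(-5)) - 75*(-49) = (25/8 - 30) + 3675 = -215/8 + 3675 = 29185/8 ≈ 3648.1)
(k + 3334)/(-45899 - 27893) = (29185/8 + 3334)/(-45899 - 27893) = (55857/8)/(-73792) = (55857/8)*(-1/73792) = -55857/590336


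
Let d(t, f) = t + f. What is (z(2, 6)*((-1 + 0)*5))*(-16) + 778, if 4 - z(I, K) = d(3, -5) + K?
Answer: 778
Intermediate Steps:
d(t, f) = f + t
z(I, K) = 6 - K (z(I, K) = 4 - ((-5 + 3) + K) = 4 - (-2 + K) = 4 + (2 - K) = 6 - K)
(z(2, 6)*((-1 + 0)*5))*(-16) + 778 = ((6 - 1*6)*((-1 + 0)*5))*(-16) + 778 = ((6 - 6)*(-1*5))*(-16) + 778 = (0*(-5))*(-16) + 778 = 0*(-16) + 778 = 0 + 778 = 778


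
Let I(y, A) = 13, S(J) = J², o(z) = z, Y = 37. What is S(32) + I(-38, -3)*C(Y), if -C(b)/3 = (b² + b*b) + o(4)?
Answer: -105914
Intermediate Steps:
C(b) = -12 - 6*b² (C(b) = -3*((b² + b*b) + 4) = -3*((b² + b²) + 4) = -3*(2*b² + 4) = -3*(4 + 2*b²) = -12 - 6*b²)
S(32) + I(-38, -3)*C(Y) = 32² + 13*(-12 - 6*37²) = 1024 + 13*(-12 - 6*1369) = 1024 + 13*(-12 - 8214) = 1024 + 13*(-8226) = 1024 - 106938 = -105914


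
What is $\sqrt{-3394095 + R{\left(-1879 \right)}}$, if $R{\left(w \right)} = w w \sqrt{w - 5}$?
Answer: $\sqrt{-3394095 + 7061282 i \sqrt{471}} \approx 8657.1 + 8851.0 i$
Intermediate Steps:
$R{\left(w \right)} = w^{2} \sqrt{-5 + w}$
$\sqrt{-3394095 + R{\left(-1879 \right)}} = \sqrt{-3394095 + \left(-1879\right)^{2} \sqrt{-5 - 1879}} = \sqrt{-3394095 + 3530641 \sqrt{-1884}} = \sqrt{-3394095 + 3530641 \cdot 2 i \sqrt{471}} = \sqrt{-3394095 + 7061282 i \sqrt{471}}$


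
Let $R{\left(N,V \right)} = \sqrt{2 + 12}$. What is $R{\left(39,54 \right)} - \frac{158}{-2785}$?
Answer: $\frac{158}{2785} + \sqrt{14} \approx 3.7984$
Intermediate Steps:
$R{\left(N,V \right)} = \sqrt{14}$
$R{\left(39,54 \right)} - \frac{158}{-2785} = \sqrt{14} - \frac{158}{-2785} = \sqrt{14} - - \frac{158}{2785} = \sqrt{14} + \frac{158}{2785} = \frac{158}{2785} + \sqrt{14}$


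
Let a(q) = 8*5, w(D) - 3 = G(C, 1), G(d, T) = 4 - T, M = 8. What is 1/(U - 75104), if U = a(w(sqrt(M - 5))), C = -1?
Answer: -1/75064 ≈ -1.3322e-5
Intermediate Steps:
w(D) = 6 (w(D) = 3 + (4 - 1*1) = 3 + (4 - 1) = 3 + 3 = 6)
a(q) = 40
U = 40
1/(U - 75104) = 1/(40 - 75104) = 1/(-75064) = -1/75064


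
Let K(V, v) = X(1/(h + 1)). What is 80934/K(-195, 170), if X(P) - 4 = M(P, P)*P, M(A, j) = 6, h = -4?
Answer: 40467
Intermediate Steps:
X(P) = 4 + 6*P
K(V, v) = 2 (K(V, v) = 4 + 6/(-4 + 1) = 4 + 6/(-3) = 4 + 6*(-⅓) = 4 - 2 = 2)
80934/K(-195, 170) = 80934/2 = 80934*(½) = 40467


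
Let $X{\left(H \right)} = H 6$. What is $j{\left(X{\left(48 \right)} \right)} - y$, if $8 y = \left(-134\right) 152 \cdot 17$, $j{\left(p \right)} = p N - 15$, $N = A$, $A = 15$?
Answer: $47587$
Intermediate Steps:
$N = 15$
$X{\left(H \right)} = 6 H$
$j{\left(p \right)} = -15 + 15 p$ ($j{\left(p \right)} = p 15 - 15 = 15 p - 15 = -15 + 15 p$)
$y = -43282$ ($y = \frac{\left(-134\right) 152 \cdot 17}{8} = \frac{\left(-20368\right) 17}{8} = \frac{1}{8} \left(-346256\right) = -43282$)
$j{\left(X{\left(48 \right)} \right)} - y = \left(-15 + 15 \cdot 6 \cdot 48\right) - -43282 = \left(-15 + 15 \cdot 288\right) + 43282 = \left(-15 + 4320\right) + 43282 = 4305 + 43282 = 47587$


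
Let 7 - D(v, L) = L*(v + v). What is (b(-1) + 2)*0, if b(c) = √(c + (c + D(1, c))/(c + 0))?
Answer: 0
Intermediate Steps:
D(v, L) = 7 - 2*L*v (D(v, L) = 7 - L*(v + v) = 7 - L*2*v = 7 - 2*L*v)
b(c) = √(c + (7 - c)/c) (b(c) = √(c + (c + (7 - 2*c*1))/(c + 0)) = √(c + (c + (7 - 2*c))/c) = √(c + (7 - c)/c))
(b(-1) + 2)*0 = (√(-1 - 1 + 7/(-1)) + 2)*0 = (√(-1 - 1 + 7*(-1)) + 2)*0 = (√(-1 - 1 - 7) + 2)*0 = (√(-9) + 2)*0 = (3*I + 2)*0 = (2 + 3*I)*0 = 0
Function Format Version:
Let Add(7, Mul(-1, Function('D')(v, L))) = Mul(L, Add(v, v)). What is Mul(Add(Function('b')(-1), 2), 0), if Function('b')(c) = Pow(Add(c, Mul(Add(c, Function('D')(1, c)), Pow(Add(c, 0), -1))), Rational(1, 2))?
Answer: 0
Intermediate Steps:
Function('D')(v, L) = Add(7, Mul(-2, L, v)) (Function('D')(v, L) = Add(7, Mul(-1, Mul(L, Add(v, v)))) = Add(7, Mul(-1, Mul(L, Mul(2, v)))) = Add(7, Mul(-1, Mul(2, L, v))) = Add(7, Mul(-2, L, v)))
Function('b')(c) = Pow(Add(c, Mul(Pow(c, -1), Add(7, Mul(-1, c)))), Rational(1, 2)) (Function('b')(c) = Pow(Add(c, Mul(Add(c, Add(7, Mul(-2, c, 1))), Pow(Add(c, 0), -1))), Rational(1, 2)) = Pow(Add(c, Mul(Add(c, Add(7, Mul(-2, c))), Pow(c, -1))), Rational(1, 2)) = Pow(Add(c, Mul(Add(7, Mul(-1, c)), Pow(c, -1))), Rational(1, 2)) = Pow(Add(c, Mul(Pow(c, -1), Add(7, Mul(-1, c)))), Rational(1, 2)))
Mul(Add(Function('b')(-1), 2), 0) = Mul(Add(Pow(Add(-1, -1, Mul(7, Pow(-1, -1))), Rational(1, 2)), 2), 0) = Mul(Add(Pow(Add(-1, -1, Mul(7, -1)), Rational(1, 2)), 2), 0) = Mul(Add(Pow(Add(-1, -1, -7), Rational(1, 2)), 2), 0) = Mul(Add(Pow(-9, Rational(1, 2)), 2), 0) = Mul(Add(Mul(3, I), 2), 0) = Mul(Add(2, Mul(3, I)), 0) = 0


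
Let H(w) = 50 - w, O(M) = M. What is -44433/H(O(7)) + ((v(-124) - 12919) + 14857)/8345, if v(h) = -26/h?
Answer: -22984022603/22247770 ≈ -1033.1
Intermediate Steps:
-44433/H(O(7)) + ((v(-124) - 12919) + 14857)/8345 = -44433/(50 - 1*7) + ((-26/(-124) - 12919) + 14857)/8345 = -44433/(50 - 7) + ((-26*(-1/124) - 12919) + 14857)*(1/8345) = -44433/43 + ((13/62 - 12919) + 14857)*(1/8345) = -44433*1/43 + (-800965/62 + 14857)*(1/8345) = -44433/43 + (120169/62)*(1/8345) = -44433/43 + 120169/517390 = -22984022603/22247770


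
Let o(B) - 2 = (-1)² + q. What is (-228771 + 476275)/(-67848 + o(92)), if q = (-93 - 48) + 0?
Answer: -123752/33993 ≈ -3.6405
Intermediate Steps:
q = -141 (q = -141 + 0 = -141)
o(B) = -138 (o(B) = 2 + ((-1)² - 141) = 2 + (1 - 141) = 2 - 140 = -138)
(-228771 + 476275)/(-67848 + o(92)) = (-228771 + 476275)/(-67848 - 138) = 247504/(-67986) = 247504*(-1/67986) = -123752/33993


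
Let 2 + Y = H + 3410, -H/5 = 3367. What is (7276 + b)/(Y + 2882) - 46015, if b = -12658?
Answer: -161740931/3515 ≈ -46015.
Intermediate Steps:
H = -16835 (H = -5*3367 = -16835)
Y = -13427 (Y = -2 + (-16835 + 3410) = -2 - 13425 = -13427)
(7276 + b)/(Y + 2882) - 46015 = (7276 - 12658)/(-13427 + 2882) - 46015 = -5382/(-10545) - 46015 = -5382*(-1/10545) - 46015 = 1794/3515 - 46015 = -161740931/3515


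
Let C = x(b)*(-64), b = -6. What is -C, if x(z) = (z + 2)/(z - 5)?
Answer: 256/11 ≈ 23.273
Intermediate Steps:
x(z) = (2 + z)/(-5 + z)
C = -256/11 (C = ((2 - 6)/(-5 - 6))*(-64) = (-4/(-11))*(-64) = -1/11*(-4)*(-64) = (4/11)*(-64) = -256/11 ≈ -23.273)
-C = -1*(-256/11) = 256/11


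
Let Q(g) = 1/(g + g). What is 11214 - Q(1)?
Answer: 22427/2 ≈ 11214.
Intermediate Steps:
Q(g) = 1/(2*g)
11214 - Q(1) = 11214 - 1/(2*1) = 11214 - 1/2 = 22427/2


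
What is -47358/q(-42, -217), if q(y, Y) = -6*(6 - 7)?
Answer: -7893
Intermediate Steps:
q(y, Y) = 6 (q(y, Y) = -6*(-1) = 6)
-47358/q(-42, -217) = -47358/6 = -47358*⅙ = -7893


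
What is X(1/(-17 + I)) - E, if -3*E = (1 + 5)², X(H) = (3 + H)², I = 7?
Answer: 2041/100 ≈ 20.410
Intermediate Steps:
E = -12 (E = -(1 + 5)²/3 = -⅓*6² = -⅓*36 = -12)
X(1/(-17 + I)) - E = (3 + 1/(-17 + 7))² - 1*(-12) = (3 + 1/(-10))² + 12 = (3 - ⅒)² + 12 = (29/10)² + 12 = 841/100 + 12 = 2041/100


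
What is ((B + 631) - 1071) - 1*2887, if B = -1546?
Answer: -4873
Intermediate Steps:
((B + 631) - 1071) - 1*2887 = ((-1546 + 631) - 1071) - 1*2887 = (-915 - 1071) - 2887 = -1986 - 2887 = -4873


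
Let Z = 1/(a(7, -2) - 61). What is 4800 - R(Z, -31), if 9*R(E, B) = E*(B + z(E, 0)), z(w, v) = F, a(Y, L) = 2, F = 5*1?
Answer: 2548774/531 ≈ 4800.0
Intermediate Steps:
F = 5
z(w, v) = 5
Z = -1/59 (Z = 1/(2 - 61) = 1/(-59) = -1/59 ≈ -0.016949)
R(E, B) = E*(5 + B)/9 (R(E, B) = (E*(B + 5))/9 = (E*(5 + B))/9 = E*(5 + B)/9)
4800 - R(Z, -31) = 4800 - (-1)*(5 - 31)/(9*59) = 4800 - (-1)*(-26)/(9*59) = 4800 - 1*26/531 = 4800 - 26/531 = 2548774/531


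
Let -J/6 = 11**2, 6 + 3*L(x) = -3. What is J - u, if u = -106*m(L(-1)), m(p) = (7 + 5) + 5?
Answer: 1076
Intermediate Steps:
L(x) = -3 (L(x) = -2 + (1/3)*(-3) = -2 - 1 = -3)
m(p) = 17 (m(p) = 12 + 5 = 17)
u = -1802 (u = -106*17 = -1802)
J = -726 (J = -6*11**2 = -6*121 = -726)
J - u = -726 - 1*(-1802) = -726 + 1802 = 1076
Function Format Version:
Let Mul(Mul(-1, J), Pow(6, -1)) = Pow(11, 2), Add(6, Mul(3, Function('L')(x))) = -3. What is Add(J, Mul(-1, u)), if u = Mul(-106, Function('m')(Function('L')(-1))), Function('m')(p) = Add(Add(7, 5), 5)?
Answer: 1076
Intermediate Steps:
Function('L')(x) = -3 (Function('L')(x) = Add(-2, Mul(Rational(1, 3), -3)) = Add(-2, -1) = -3)
Function('m')(p) = 17 (Function('m')(p) = Add(12, 5) = 17)
u = -1802 (u = Mul(-106, 17) = -1802)
J = -726 (J = Mul(-6, Pow(11, 2)) = Mul(-6, 121) = -726)
Add(J, Mul(-1, u)) = Add(-726, Mul(-1, -1802)) = Add(-726, 1802) = 1076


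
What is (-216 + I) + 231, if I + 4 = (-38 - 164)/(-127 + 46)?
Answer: 1093/81 ≈ 13.494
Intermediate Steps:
I = -122/81 (I = -4 + (-38 - 164)/(-127 + 46) = -4 - 202/(-81) = -4 - 202*(-1/81) = -4 + 202/81 = -122/81 ≈ -1.5062)
(-216 + I) + 231 = (-216 - 122/81) + 231 = -17618/81 + 231 = 1093/81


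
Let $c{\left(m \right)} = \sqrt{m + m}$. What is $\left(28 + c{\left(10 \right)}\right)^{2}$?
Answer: $804 + 112 \sqrt{5} \approx 1054.4$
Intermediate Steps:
$c{\left(m \right)} = \sqrt{2} \sqrt{m}$ ($c{\left(m \right)} = \sqrt{2 m} = \sqrt{2} \sqrt{m}$)
$\left(28 + c{\left(10 \right)}\right)^{2} = \left(28 + \sqrt{2} \sqrt{10}\right)^{2} = \left(28 + 2 \sqrt{5}\right)^{2}$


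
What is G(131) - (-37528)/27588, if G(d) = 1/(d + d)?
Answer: 2464981/1807014 ≈ 1.3641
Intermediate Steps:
G(d) = 1/(2*d)
G(131) - (-37528)/27588 = (1/2)/131 - (-37528)/27588 = (1/2)*(1/131) - (-37528)/27588 = 1/262 - 1*(-9382/6897) = 1/262 + 9382/6897 = 2464981/1807014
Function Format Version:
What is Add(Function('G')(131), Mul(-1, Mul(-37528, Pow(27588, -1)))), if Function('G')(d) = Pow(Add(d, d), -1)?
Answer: Rational(2464981, 1807014) ≈ 1.3641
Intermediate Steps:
Function('G')(d) = Mul(Rational(1, 2), Pow(d, -1)) (Function('G')(d) = Pow(Mul(2, d), -1) = Mul(Rational(1, 2), Pow(d, -1)))
Add(Function('G')(131), Mul(-1, Mul(-37528, Pow(27588, -1)))) = Add(Mul(Rational(1, 2), Pow(131, -1)), Mul(-1, Mul(-37528, Pow(27588, -1)))) = Add(Mul(Rational(1, 2), Rational(1, 131)), Mul(-1, Mul(-37528, Rational(1, 27588)))) = Add(Rational(1, 262), Mul(-1, Rational(-9382, 6897))) = Add(Rational(1, 262), Rational(9382, 6897)) = Rational(2464981, 1807014)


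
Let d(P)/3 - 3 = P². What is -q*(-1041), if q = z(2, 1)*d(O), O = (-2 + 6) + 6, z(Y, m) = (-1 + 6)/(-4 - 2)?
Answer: -536115/2 ≈ -2.6806e+5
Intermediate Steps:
z(Y, m) = -⅚ (z(Y, m) = 5/(-6) = 5*(-⅙) = -⅚)
O = 10 (O = 4 + 6 = 10)
d(P) = 9 + 3*P²
q = -515/2 (q = -5*(9 + 3*10²)/6 = -5*(9 + 3*100)/6 = -5*(9 + 300)/6 = -⅚*309 = -515/2 ≈ -257.50)
-q*(-1041) = -(-515)*(-1041)/2 = -1*536115/2 = -536115/2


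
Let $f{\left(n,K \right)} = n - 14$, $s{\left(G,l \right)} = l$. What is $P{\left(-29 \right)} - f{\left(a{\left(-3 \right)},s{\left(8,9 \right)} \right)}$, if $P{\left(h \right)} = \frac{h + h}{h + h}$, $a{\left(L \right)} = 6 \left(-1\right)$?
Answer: $21$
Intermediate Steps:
$a{\left(L \right)} = -6$
$f{\left(n,K \right)} = -14 + n$ ($f{\left(n,K \right)} = n - 14 = -14 + n$)
$P{\left(h \right)} = 1$ ($P{\left(h \right)} = \frac{2 h}{2 h} = 2 h \frac{1}{2 h} = 1$)
$P{\left(-29 \right)} - f{\left(a{\left(-3 \right)},s{\left(8,9 \right)} \right)} = 1 - \left(-14 - 6\right) = 1 - -20 = 1 + 20 = 21$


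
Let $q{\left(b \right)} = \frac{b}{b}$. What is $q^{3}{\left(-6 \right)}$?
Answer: $1$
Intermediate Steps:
$q{\left(b \right)} = 1$
$q^{3}{\left(-6 \right)} = 1^{3} = 1$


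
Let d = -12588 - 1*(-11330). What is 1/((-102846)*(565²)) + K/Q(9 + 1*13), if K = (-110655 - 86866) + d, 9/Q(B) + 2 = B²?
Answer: -1048529336370903103/98493043050 ≈ -1.0646e+7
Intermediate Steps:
d = -1258 (d = -12588 + 11330 = -1258)
Q(B) = 9/(-2 + B²)
K = -198779 (K = (-110655 - 86866) - 1258 = -197521 - 1258 = -198779)
1/((-102846)*(565²)) + K/Q(9 + 1*13) = 1/((-102846)*(565²)) - (-397558/9 + 198779*(9 + 1*13)²/9) = -1/102846/319225 - (-397558/9 + 198779*(9 + 13)²/9) = -1/102846*1/319225 - 198779/(9/(-2 + 22²)) = -1/32831014350 - 198779/(9/(-2 + 484)) = -1/32831014350 - 198779/(9/482) = -1/32831014350 - 198779/(9*(1/482)) = -1/32831014350 - 198779/9/482 = -1/32831014350 - 198779*482/9 = -1/32831014350 - 95811478/9 = -1048529336370903103/98493043050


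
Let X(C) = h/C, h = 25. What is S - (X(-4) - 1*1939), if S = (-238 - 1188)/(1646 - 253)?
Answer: 10833229/5572 ≈ 1944.2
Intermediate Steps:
X(C) = 25/C
S = -1426/1393 ≈ -1.0237
S - (X(-4) - 1*1939) = -1426/1393 - (25/(-4) - 1*1939) = -1426/1393 - (25*(-1/4) - 1939) = -1426/1393 - (-25/4 - 1939) = -1426/1393 - 1*(-7781/4) = -1426/1393 + 7781/4 = 10833229/5572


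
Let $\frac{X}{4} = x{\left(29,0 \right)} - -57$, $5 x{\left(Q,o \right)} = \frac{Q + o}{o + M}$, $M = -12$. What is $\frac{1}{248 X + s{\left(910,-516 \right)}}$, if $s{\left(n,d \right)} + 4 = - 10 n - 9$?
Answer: $\frac{15}{704273} \approx 2.1299 \cdot 10^{-5}$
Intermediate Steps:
$s{\left(n,d \right)} = -13 - 10 n$ ($s{\left(n,d \right)} = -4 - \left(9 + 10 n\right) = -13 - 10 n$)
$x{\left(Q,o \right)} = \frac{Q + o}{5 \left(-12 + o\right)}$ ($x{\left(Q,o \right)} = \frac{\left(Q + o\right) \frac{1}{o - 12}}{5} = \frac{\left(Q + o\right) \frac{1}{-12 + o}}{5} = \frac{\frac{1}{-12 + o} \left(Q + o\right)}{5} = \frac{Q + o}{5 \left(-12 + o\right)}$)
$X = \frac{3391}{15}$ ($X = 4 \left(\frac{29 + 0}{5 \left(-12 + 0\right)} - -57\right) = 4 \left(\frac{1}{5} \frac{1}{-12} \cdot 29 + 57\right) = 4 \left(\frac{1}{5} \left(- \frac{1}{12}\right) 29 + 57\right) = 4 \left(- \frac{29}{60} + 57\right) = 4 \cdot \frac{3391}{60} = \frac{3391}{15} \approx 226.07$)
$\frac{1}{248 X + s{\left(910,-516 \right)}} = \frac{1}{248 \cdot \frac{3391}{15} - 9113} = \frac{1}{\frac{840968}{15} - 9113} = \frac{1}{\frac{704273}{15}} = \frac{15}{704273}$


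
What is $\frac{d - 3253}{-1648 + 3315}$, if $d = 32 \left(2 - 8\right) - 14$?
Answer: $- \frac{3459}{1667} \approx -2.075$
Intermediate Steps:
$d = -206$ ($d = 32 \left(-6\right) - 14 = -192 - 14 = -206$)
$\frac{d - 3253}{-1648 + 3315} = \frac{-206 - 3253}{-1648 + 3315} = - \frac{3459}{1667}$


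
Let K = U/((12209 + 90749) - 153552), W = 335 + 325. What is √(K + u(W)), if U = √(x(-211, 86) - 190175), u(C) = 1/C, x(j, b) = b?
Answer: √(105589804485 - 4132264950*I*√21121)/8348010 ≈ 0.071641 - 0.060144*I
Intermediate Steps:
W = 660
U = 3*I*√21121 (U = √(86 - 190175) = √(-190089) = 3*I*√21121 ≈ 435.99*I)
K = -3*I*√21121/50594 (K = (3*I*√21121)/((12209 + 90749) - 153552) = (3*I*√21121)/(102958 - 153552) = (3*I*√21121)/(-50594) = (3*I*√21121)*(-1/50594) = -3*I*√21121/50594 ≈ -0.0086175*I)
√(K + u(W)) = √(-3*I*√21121/50594 + 1/660) = √(1/660 - 3*I*√21121/50594)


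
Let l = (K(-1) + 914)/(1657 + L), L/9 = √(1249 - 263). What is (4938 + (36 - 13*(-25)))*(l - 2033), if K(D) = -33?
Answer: -28710390139578/2665783 - 42015771*√986/2665783 ≈ -1.0770e+7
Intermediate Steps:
L = 9*√986 (L = 9*√(1249 - 263) = 9*√986 ≈ 282.61)
l = 881/(1657 + 9*√986) (l = (-33 + 914)/(1657 + 9*√986) = 881/(1657 + 9*√986) ≈ 0.45422)
(4938 + (36 - 13*(-25)))*(l - 2033) = (4938 + (36 - 13*(-25)))*((1459817/2665783 - 7929*√986/2665783) - 2033) = (4938 + (36 + 325))*(-5418077022/2665783 - 7929*√986/2665783) = (4938 + 361)*(-5418077022/2665783 - 7929*√986/2665783) = 5299*(-5418077022/2665783 - 7929*√986/2665783) = -28710390139578/2665783 - 42015771*√986/2665783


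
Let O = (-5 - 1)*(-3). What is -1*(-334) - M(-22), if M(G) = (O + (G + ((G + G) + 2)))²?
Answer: -1782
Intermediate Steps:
O = 18 (O = -6*(-3) = 18)
M(G) = (20 + 3*G)² (M(G) = (18 + (G + ((G + G) + 2)))² = (18 + (G + (2*G + 2)))² = (18 + (G + (2 + 2*G)))² = (18 + (2 + 3*G))² = (20 + 3*G)²)
-1*(-334) - M(-22) = -1*(-334) - (20 + 3*(-22))² = 334 - (20 - 66)² = 334 - 1*(-46)² = 334 - 1*2116 = 334 - 2116 = -1782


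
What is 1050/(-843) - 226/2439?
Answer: -917156/685359 ≈ -1.3382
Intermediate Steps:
1050/(-843) - 226/2439 = 1050*(-1/843) - 226*1/2439 = -350/281 - 226/2439 = -917156/685359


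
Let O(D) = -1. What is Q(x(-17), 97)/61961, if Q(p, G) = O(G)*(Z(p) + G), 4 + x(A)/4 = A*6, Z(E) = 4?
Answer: -101/61961 ≈ -0.0016301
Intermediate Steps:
x(A) = -16 + 24*A (x(A) = -16 + 4*(A*6) = -16 + 4*(6*A) = -16 + 24*A)
Q(p, G) = -4 - G (Q(p, G) = -(4 + G) = -4 - G)
Q(x(-17), 97)/61961 = (-4 - 1*97)/61961 = (-4 - 97)*(1/61961) = -101*1/61961 = -101/61961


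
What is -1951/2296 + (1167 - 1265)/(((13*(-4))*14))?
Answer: -21345/29848 ≈ -0.71512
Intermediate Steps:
-1951/2296 + (1167 - 1265)/(((13*(-4))*14)) = -1951*1/2296 - 98/((-52*14)) = -1951/2296 - 98/(-728) = -1951/2296 - 98*(-1/728) = -1951/2296 + 7/52 = -21345/29848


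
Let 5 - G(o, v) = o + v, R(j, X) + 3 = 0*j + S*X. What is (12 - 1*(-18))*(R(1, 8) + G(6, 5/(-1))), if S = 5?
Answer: 1230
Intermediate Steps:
R(j, X) = -3 + 5*X (R(j, X) = -3 + (0*j + 5*X) = -3 + (0 + 5*X) = -3 + 5*X)
G(o, v) = 5 - o - v (G(o, v) = 5 - (o + v) = 5 + (-o - v) = 5 - o - v)
(12 - 1*(-18))*(R(1, 8) + G(6, 5/(-1))) = (12 - 1*(-18))*((-3 + 5*8) + (5 - 1*6 - 5/(-1))) = (12 + 18)*((-3 + 40) + (5 - 6 - 5*(-1))) = 30*(37 + (5 - 6 - 1*(-5))) = 30*(37 + (5 - 6 + 5)) = 30*(37 + 4) = 30*41 = 1230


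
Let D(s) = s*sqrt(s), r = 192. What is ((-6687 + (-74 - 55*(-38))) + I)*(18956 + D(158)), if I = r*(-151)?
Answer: -638115828 - 5318754*sqrt(158) ≈ -7.0497e+8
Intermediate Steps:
I = -28992 (I = 192*(-151) = -28992)
D(s) = s**(3/2)
((-6687 + (-74 - 55*(-38))) + I)*(18956 + D(158)) = ((-6687 + (-74 - 55*(-38))) - 28992)*(18956 + 158**(3/2)) = ((-6687 + (-74 + 2090)) - 28992)*(18956 + 158*sqrt(158)) = ((-6687 + 2016) - 28992)*(18956 + 158*sqrt(158)) = (-4671 - 28992)*(18956 + 158*sqrt(158)) = -33663*(18956 + 158*sqrt(158)) = -638115828 - 5318754*sqrt(158)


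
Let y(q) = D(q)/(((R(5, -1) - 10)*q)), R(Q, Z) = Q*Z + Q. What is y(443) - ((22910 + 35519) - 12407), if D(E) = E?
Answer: -460221/10 ≈ -46022.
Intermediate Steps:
R(Q, Z) = Q + Q*Z
y(q) = -⅒ (y(q) = q/(((5*(1 - 1) - 10)*q)) = q/(((5*0 - 10)*q)) = q/(((0 - 10)*q)) = q/((-10*q)) = q*(-1/(10*q)) = -⅒)
y(443) - ((22910 + 35519) - 12407) = -⅒ - ((22910 + 35519) - 12407) = -⅒ - (58429 - 12407) = -⅒ - 1*46022 = -⅒ - 46022 = -460221/10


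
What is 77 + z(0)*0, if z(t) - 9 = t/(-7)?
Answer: 77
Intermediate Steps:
z(t) = 9 - t/7 (z(t) = 9 + t/(-7) = 9 + t*(-⅐) = 9 - t/7)
77 + z(0)*0 = 77 + (9 - ⅐*0)*0 = 77 + (9 + 0)*0 = 77 + 9*0 = 77 + 0 = 77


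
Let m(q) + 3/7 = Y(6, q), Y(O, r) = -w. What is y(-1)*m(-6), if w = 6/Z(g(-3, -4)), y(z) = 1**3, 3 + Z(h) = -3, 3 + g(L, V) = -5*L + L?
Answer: 4/7 ≈ 0.57143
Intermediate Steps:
g(L, V) = -3 - 4*L (g(L, V) = -3 + (-5*L + L) = -3 - 4*L)
Z(h) = -6 (Z(h) = -3 - 3 = -6)
y(z) = 1
w = -1 (w = 6/(-6) = 6*(-1/6) = -1)
Y(O, r) = 1 (Y(O, r) = -1*(-1) = 1)
m(q) = 4/7 (m(q) = -3/7 + 1 = 4/7)
y(-1)*m(-6) = 1*(4/7) = 4/7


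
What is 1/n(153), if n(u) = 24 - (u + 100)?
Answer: -1/229 ≈ -0.0043668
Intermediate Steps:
n(u) = -76 - u (n(u) = 24 - (100 + u) = 24 + (-100 - u) = -76 - u)
1/n(153) = 1/(-76 - 1*153) = 1/(-76 - 153) = 1/(-229) = -1/229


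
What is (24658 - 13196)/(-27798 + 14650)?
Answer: -5731/6574 ≈ -0.87177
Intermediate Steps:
(24658 - 13196)/(-27798 + 14650) = 11462/(-13148) = 11462*(-1/13148) = -5731/6574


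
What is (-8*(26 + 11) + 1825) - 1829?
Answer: -300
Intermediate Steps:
(-8*(26 + 11) + 1825) - 1829 = (-8*37 + 1825) - 1829 = (-296 + 1825) - 1829 = 1529 - 1829 = -300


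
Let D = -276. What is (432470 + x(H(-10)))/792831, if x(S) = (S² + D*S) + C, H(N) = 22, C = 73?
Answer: 426955/792831 ≈ 0.53852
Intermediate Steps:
x(S) = 73 + S² - 276*S (x(S) = (S² - 276*S) + 73 = 73 + S² - 276*S)
(432470 + x(H(-10)))/792831 = (432470 + (73 + 22² - 276*22))/792831 = (432470 + (73 + 484 - 6072))*(1/792831) = (432470 - 5515)*(1/792831) = 426955*(1/792831) = 426955/792831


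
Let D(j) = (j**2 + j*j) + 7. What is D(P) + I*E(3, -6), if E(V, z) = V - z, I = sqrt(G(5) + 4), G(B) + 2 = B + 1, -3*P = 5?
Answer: 113/9 + 18*sqrt(2) ≈ 38.011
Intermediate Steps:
P = -5/3 (P = -1/3*5 = -5/3 ≈ -1.6667)
G(B) = -1 + B (G(B) = -2 + (B + 1) = -2 + (1 + B) = -1 + B)
D(j) = 7 + 2*j**2 (D(j) = (j**2 + j**2) + 7 = 2*j**2 + 7 = 7 + 2*j**2)
I = 2*sqrt(2) (I = sqrt((-1 + 5) + 4) = sqrt(4 + 4) = sqrt(8) = 2*sqrt(2) ≈ 2.8284)
D(P) + I*E(3, -6) = (7 + 2*(-5/3)**2) + (2*sqrt(2))*(3 - 1*(-6)) = (7 + 2*(25/9)) + (2*sqrt(2))*(3 + 6) = (7 + 50/9) + (2*sqrt(2))*9 = 113/9 + 18*sqrt(2)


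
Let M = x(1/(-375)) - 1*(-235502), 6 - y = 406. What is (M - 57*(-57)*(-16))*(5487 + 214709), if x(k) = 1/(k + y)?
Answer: 6061529756556028/150001 ≈ 4.0410e+10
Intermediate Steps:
y = -400 (y = 6 - 1*406 = 6 - 406 = -400)
x(k) = 1/(-400 + k) (x(k) = 1/(k - 400) = 1/(-400 + k))
M = 35325535127/150001 (M = 1/(-400 + 1/(-375)) - 1*(-235502) = 1/(-400 - 1/375) + 235502 = 1/(-150001/375) + 235502 = -375/150001 + 235502 = 35325535127/150001 ≈ 2.3550e+5)
(M - 57*(-57)*(-16))*(5487 + 214709) = (35325535127/150001 - 57*(-57)*(-16))*(5487 + 214709) = (35325535127/150001 + 3249*(-16))*220196 = (35325535127/150001 - 51984)*220196 = (27527883143/150001)*220196 = 6061529756556028/150001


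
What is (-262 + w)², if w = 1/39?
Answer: 104387089/1521 ≈ 68631.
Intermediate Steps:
w = 1/39 ≈ 0.025641
(-262 + w)² = (-262 + 1/39)² = (-10217/39)² = 104387089/1521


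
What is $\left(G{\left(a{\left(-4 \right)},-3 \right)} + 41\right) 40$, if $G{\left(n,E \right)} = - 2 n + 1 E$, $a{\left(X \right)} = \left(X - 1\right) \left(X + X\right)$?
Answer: $-1680$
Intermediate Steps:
$a{\left(X \right)} = 2 X \left(-1 + X\right)$ ($a{\left(X \right)} = \left(-1 + X\right) 2 X = 2 X \left(-1 + X\right)$)
$G{\left(n,E \right)} = E - 2 n$ ($G{\left(n,E \right)} = - 2 n + E = E - 2 n$)
$\left(G{\left(a{\left(-4 \right)},-3 \right)} + 41\right) 40 = \left(\left(-3 - 2 \cdot 2 \left(-4\right) \left(-1 - 4\right)\right) + 41\right) 40 = \left(\left(-3 - 2 \cdot 2 \left(-4\right) \left(-5\right)\right) + 41\right) 40 = \left(\left(-3 - 80\right) + 41\right) 40 = \left(-83 + 41\right) 40 = \left(-42\right) 40 = -1680$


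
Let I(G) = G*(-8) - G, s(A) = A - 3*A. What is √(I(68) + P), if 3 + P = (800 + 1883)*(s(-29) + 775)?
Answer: 2*√558581 ≈ 1494.8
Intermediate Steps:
s(A) = -2*A
I(G) = -9*G (I(G) = -8*G - G = -9*G)
P = 2234936 (P = -3 + (800 + 1883)*(-2*(-29) + 775) = -3 + 2683*(58 + 775) = -3 + 2683*833 = -3 + 2234939 = 2234936)
√(I(68) + P) = √(-9*68 + 2234936) = √(-612 + 2234936) = √2234324 = 2*√558581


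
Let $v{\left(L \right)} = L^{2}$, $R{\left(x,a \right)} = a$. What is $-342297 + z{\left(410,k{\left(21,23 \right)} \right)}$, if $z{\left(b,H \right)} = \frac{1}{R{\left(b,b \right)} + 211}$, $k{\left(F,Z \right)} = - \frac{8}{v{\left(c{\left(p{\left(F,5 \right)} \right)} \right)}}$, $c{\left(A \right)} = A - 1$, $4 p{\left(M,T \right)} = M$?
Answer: $- \frac{212566436}{621} \approx -3.423 \cdot 10^{5}$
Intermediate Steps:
$p{\left(M,T \right)} = \frac{M}{4}$
$c{\left(A \right)} = -1 + A$
$k{\left(F,Z \right)} = - \frac{8}{\left(-1 + \frac{F}{4}\right)^{2}}$
$z{\left(b,H \right)} = \frac{1}{211 + b}$ ($z{\left(b,H \right)} = \frac{1}{b + 211} = \frac{1}{211 + b}$)
$-342297 + z{\left(410,k{\left(21,23 \right)} \right)} = -342297 + \frac{1}{211 + 410} = -342297 + \frac{1}{621} = - \frac{212566436}{621}$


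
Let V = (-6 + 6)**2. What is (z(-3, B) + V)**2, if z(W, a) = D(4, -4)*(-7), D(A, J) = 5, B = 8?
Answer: 1225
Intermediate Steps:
z(W, a) = -35 (z(W, a) = 5*(-7) = -35)
V = 0 (V = 0**2 = 0)
(z(-3, B) + V)**2 = (-35 + 0)**2 = (-35)**2 = 1225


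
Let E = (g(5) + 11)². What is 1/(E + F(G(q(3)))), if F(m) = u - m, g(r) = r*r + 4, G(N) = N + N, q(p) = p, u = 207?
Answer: 1/1801 ≈ 0.00055525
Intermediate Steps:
G(N) = 2*N
g(r) = 4 + r² (g(r) = r² + 4 = 4 + r²)
F(m) = 207 - m
E = 1600 (E = ((4 + 5²) + 11)² = ((4 + 25) + 11)² = (29 + 11)² = 40² = 1600)
1/(E + F(G(q(3)))) = 1/(1600 + (207 - 2*3)) = 1/(1600 + (207 - 1*6)) = 1/(1600 + (207 - 6)) = 1/(1600 + 201) = 1/1801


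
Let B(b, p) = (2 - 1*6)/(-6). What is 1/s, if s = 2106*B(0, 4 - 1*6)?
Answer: 1/1404 ≈ 0.00071225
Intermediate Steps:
B(b, p) = ⅔ (B(b, p) = (2 - 6)*(-⅙) = -4*(-⅙) = ⅔)
s = 1404 (s = 2106*(⅔) = 1404)
1/s = 1/1404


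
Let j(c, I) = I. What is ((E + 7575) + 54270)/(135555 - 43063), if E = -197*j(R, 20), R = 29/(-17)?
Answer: 57905/92492 ≈ 0.62605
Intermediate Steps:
R = -29/17 (R = 29*(-1/17) = -29/17 ≈ -1.7059)
E = -3940 (E = -197*20 = -3940)
((E + 7575) + 54270)/(135555 - 43063) = ((-3940 + 7575) + 54270)/(135555 - 43063) = (3635 + 54270)/92492 = 57905*(1/92492) = 57905/92492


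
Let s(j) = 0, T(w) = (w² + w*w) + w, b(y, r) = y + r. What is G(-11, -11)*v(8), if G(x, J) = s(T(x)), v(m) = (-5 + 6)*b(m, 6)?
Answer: 0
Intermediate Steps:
b(y, r) = r + y
T(w) = w + 2*w² (T(w) = (w² + w²) + w = 2*w² + w = w + 2*w²)
v(m) = 6 + m (v(m) = (-5 + 6)*(6 + m) = 1*(6 + m) = 6 + m)
G(x, J) = 0
G(-11, -11)*v(8) = 0*(6 + 8) = 0*14 = 0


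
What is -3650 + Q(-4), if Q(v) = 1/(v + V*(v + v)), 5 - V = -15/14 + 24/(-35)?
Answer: -7416835/2032 ≈ -3650.0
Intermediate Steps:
V = 473/70 (V = 5 - (-15/14 + 24/(-35)) = 5 - (-15*1/14 + 24*(-1/35)) = 5 - (-15/14 - 24/35) = 5 - 1*(-123/70) = 5 + 123/70 = 473/70 ≈ 6.7571)
Q(v) = 35/(508*v) (Q(v) = 1/(v + 473*(v + v)/70) = 1/(v + 473*(2*v)/70) = 1/(v + 473*v/35) = 1/(508*v/35) = 35/(508*v))
-3650 + Q(-4) = -3650 + (35/508)/(-4) = -3650 + (35/508)*(-¼) = -3650 - 35/2032 = -7416835/2032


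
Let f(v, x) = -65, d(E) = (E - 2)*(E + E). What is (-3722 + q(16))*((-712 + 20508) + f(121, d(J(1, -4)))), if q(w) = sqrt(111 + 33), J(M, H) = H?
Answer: -73202010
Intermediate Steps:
d(E) = 2*E*(-2 + E) (d(E) = (-2 + E)*(2*E) = 2*E*(-2 + E))
q(w) = 12 (q(w) = sqrt(144) = 12)
(-3722 + q(16))*((-712 + 20508) + f(121, d(J(1, -4)))) = (-3722 + 12)*((-712 + 20508) - 65) = -3710*(19796 - 65) = -3710*19731 = -73202010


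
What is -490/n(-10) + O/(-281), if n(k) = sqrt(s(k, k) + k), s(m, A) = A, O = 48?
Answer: -48/281 + 49*I*sqrt(5) ≈ -0.17082 + 109.57*I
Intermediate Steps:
n(k) = sqrt(2)*sqrt(k) (n(k) = sqrt(k + k) = sqrt(2*k) = sqrt(2)*sqrt(k))
-490/n(-10) + O/(-281) = -490*(-I*sqrt(5)/10) + 48/(-281) = -490*(-I*sqrt(5)/10) + 48*(-1/281) = -490*(-I*sqrt(5)/10) - 48/281 = -(-49)*I*sqrt(5) - 48/281 = 49*I*sqrt(5) - 48/281 = -48/281 + 49*I*sqrt(5)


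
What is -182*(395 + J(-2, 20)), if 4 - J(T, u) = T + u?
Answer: -69342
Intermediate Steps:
J(T, u) = 4 - T - u (J(T, u) = 4 - (T + u) = 4 + (-T - u) = 4 - T - u)
-182*(395 + J(-2, 20)) = -182*(395 + (4 - 1*(-2) - 1*20)) = -182*(395 + (4 + 2 - 20)) = -182*(395 - 14) = -182*381 = -69342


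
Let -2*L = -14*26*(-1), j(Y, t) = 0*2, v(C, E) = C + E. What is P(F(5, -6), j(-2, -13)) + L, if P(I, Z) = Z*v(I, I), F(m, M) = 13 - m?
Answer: -182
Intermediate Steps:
j(Y, t) = 0
P(I, Z) = 2*I*Z (P(I, Z) = Z*(I + I) = Z*(2*I) = 2*I*Z)
L = -182 (L = -(-14*26)*(-1)/2 = -(-182)*(-1) = -½*364 = -182)
P(F(5, -6), j(-2, -13)) + L = 2*(13 - 1*5)*0 - 182 = 2*(13 - 5)*0 - 182 = 2*8*0 - 182 = 0 - 182 = -182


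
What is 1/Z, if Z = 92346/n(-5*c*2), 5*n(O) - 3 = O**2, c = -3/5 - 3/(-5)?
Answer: 1/153910 ≈ 6.4973e-6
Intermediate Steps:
c = 0 (c = -3*1/5 - 3*(-1/5) = -3/5 + 3/5 = 0)
n(O) = 3/5 + O**2/5
Z = 153910 (Z = 92346/(3/5 + (-5*0*2)**2/5) = 92346/(3/5 + (0*2)**2/5) = 92346/(3/5 + (1/5)*0**2) = 92346/(3/5 + (1/5)*0) = 92346/(3/5 + 0) = 92346/(3/5) = 92346*(5/3) = 153910)
1/Z = 1/153910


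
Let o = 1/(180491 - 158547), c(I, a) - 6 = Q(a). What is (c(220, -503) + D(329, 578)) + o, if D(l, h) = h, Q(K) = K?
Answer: 1777465/21944 ≈ 81.000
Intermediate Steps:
c(I, a) = 6 + a
o = 1/21944 ≈ 4.5571e-5
(c(220, -503) + D(329, 578)) + o = ((6 - 503) + 578) + 1/21944 = (-497 + 578) + 1/21944 = 81 + 1/21944 = 1777465/21944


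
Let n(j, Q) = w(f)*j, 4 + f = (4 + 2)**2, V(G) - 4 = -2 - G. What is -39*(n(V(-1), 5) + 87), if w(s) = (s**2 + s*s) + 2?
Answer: -243243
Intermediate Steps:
V(G) = 2 - G (V(G) = 4 + (-2 - G) = 2 - G)
f = 32 (f = -4 + (4 + 2)**2 = -4 + 6**2 = -4 + 36 = 32)
w(s) = 2 + 2*s**2 (w(s) = (s**2 + s**2) + 2 = 2*s**2 + 2 = 2 + 2*s**2)
n(j, Q) = 2050*j (n(j, Q) = (2 + 2*32**2)*j = (2 + 2*1024)*j = (2 + 2048)*j = 2050*j)
-39*(n(V(-1), 5) + 87) = -39*(2050*(2 - 1*(-1)) + 87) = -39*(2050*(2 + 1) + 87) = -39*(2050*3 + 87) = -39*(6150 + 87) = -39*6237 = -243243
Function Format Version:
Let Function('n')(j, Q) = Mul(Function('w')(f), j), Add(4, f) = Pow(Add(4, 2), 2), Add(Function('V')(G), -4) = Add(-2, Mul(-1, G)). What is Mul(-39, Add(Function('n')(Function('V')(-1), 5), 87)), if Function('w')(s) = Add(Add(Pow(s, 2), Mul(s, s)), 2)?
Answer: -243243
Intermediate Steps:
Function('V')(G) = Add(2, Mul(-1, G)) (Function('V')(G) = Add(4, Add(-2, Mul(-1, G))) = Add(2, Mul(-1, G)))
f = 32 (f = Add(-4, Pow(Add(4, 2), 2)) = Add(-4, Pow(6, 2)) = Add(-4, 36) = 32)
Function('w')(s) = Add(2, Mul(2, Pow(s, 2))) (Function('w')(s) = Add(Add(Pow(s, 2), Pow(s, 2)), 2) = Add(Mul(2, Pow(s, 2)), 2) = Add(2, Mul(2, Pow(s, 2))))
Function('n')(j, Q) = Mul(2050, j) (Function('n')(j, Q) = Mul(Add(2, Mul(2, Pow(32, 2))), j) = Mul(Add(2, Mul(2, 1024)), j) = Mul(Add(2, 2048), j) = Mul(2050, j))
Mul(-39, Add(Function('n')(Function('V')(-1), 5), 87)) = Mul(-39, Add(Mul(2050, Add(2, Mul(-1, -1))), 87)) = Mul(-39, Add(Mul(2050, Add(2, 1)), 87)) = Mul(-39, Add(Mul(2050, 3), 87)) = Mul(-39, Add(6150, 87)) = Mul(-39, 6237) = -243243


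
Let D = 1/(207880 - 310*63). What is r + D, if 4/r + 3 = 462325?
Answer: 607861/43539174350 ≈ 1.3961e-5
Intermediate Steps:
r = 2/231161 (r = 4/(-3 + 462325) = 4/462322 = 4*(1/462322) = 2/231161 ≈ 8.6520e-6)
D = 1/188350 (D = 1/(207880 - 19530) = 1/188350 ≈ 5.3093e-6)
r + D = 2/231161 + 1/188350 = 607861/43539174350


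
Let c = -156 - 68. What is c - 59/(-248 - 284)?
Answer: -119109/532 ≈ -223.89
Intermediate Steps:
c = -224
c - 59/(-248 - 284) = -224 - 59/(-248 - 284) = -224 - 59/(-532) = -224 - 59*(-1/532) = -224 + 59/532 = -119109/532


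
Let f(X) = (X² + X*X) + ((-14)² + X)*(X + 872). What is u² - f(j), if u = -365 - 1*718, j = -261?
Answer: 1076362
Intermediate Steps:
f(X) = 2*X² + (196 + X)*(872 + X) (f(X) = (X² + X²) + (196 + X)*(872 + X) = 2*X² + (196 + X)*(872 + X))
u = -1083 (u = -365 - 718 = -1083)
u² - f(j) = (-1083)² - (170912 + 3*(-261)² + 1068*(-261)) = 1172889 - (170912 + 3*68121 - 278748) = 1172889 - (170912 + 204363 - 278748) = 1172889 - 1*96527 = 1172889 - 96527 = 1076362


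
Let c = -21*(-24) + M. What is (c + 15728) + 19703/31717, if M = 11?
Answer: 515198934/31717 ≈ 16244.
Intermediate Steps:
c = 515 (c = -21*(-24) + 11 = 504 + 11 = 515)
(c + 15728) + 19703/31717 = (515 + 15728) + 19703/31717 = 16243 + 19703*(1/31717) = 16243 + 19703/31717 = 515198934/31717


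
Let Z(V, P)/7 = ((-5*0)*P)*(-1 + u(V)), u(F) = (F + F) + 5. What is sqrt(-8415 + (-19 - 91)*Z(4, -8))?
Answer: 3*I*sqrt(935) ≈ 91.733*I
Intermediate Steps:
u(F) = 5 + 2*F (u(F) = 2*F + 5 = 5 + 2*F)
Z(V, P) = 0 (Z(V, P) = 7*(((-5*0)*P)*(-1 + (5 + 2*V))) = 7*((0*P)*(4 + 2*V)) = 7*(0*(4 + 2*V)) = 7*0 = 0)
sqrt(-8415 + (-19 - 91)*Z(4, -8)) = sqrt(-8415 + (-19 - 91)*0) = sqrt(-8415 - 110*0) = sqrt(-8415 + 0) = sqrt(-8415) = 3*I*sqrt(935)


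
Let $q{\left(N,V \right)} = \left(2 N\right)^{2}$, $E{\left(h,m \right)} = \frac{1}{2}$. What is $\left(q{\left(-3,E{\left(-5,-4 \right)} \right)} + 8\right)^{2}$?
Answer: $1936$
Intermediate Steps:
$E{\left(h,m \right)} = \frac{1}{2}$
$q{\left(N,V \right)} = 4 N^{2}$
$\left(q{\left(-3,E{\left(-5,-4 \right)} \right)} + 8\right)^{2} = \left(4 \left(-3\right)^{2} + 8\right)^{2} = \left(4 \cdot 9 + 8\right)^{2} = \left(36 + 8\right)^{2} = 44^{2} = 1936$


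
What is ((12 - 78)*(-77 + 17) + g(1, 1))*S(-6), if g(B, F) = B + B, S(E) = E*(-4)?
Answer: 95088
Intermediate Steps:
S(E) = -4*E
g(B, F) = 2*B
((12 - 78)*(-77 + 17) + g(1, 1))*S(-6) = ((12 - 78)*(-77 + 17) + 2*1)*(-4*(-6)) = (-66*(-60) + 2)*24 = (3960 + 2)*24 = 3962*24 = 95088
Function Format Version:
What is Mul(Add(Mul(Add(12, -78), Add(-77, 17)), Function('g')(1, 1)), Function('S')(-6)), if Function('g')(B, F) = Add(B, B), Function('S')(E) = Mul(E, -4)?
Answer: 95088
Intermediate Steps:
Function('S')(E) = Mul(-4, E)
Function('g')(B, F) = Mul(2, B)
Mul(Add(Mul(Add(12, -78), Add(-77, 17)), Function('g')(1, 1)), Function('S')(-6)) = Mul(Add(Mul(Add(12, -78), Add(-77, 17)), Mul(2, 1)), Mul(-4, -6)) = Mul(Add(Mul(-66, -60), 2), 24) = Mul(Add(3960, 2), 24) = Mul(3962, 24) = 95088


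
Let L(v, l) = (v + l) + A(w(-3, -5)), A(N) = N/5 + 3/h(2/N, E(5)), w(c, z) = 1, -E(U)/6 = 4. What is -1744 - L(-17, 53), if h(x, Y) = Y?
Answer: -71203/40 ≈ -1780.1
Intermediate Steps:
E(U) = -24 (E(U) = -6*4 = -24)
A(N) = -1/8 + N/5 (A(N) = N/5 + 3/(-24) = N*(1/5) + 3*(-1/24) = N/5 - 1/8 = -1/8 + N/5)
L(v, l) = 3/40 + l + v (L(v, l) = (v + l) + (-1/8 + (1/5)*1) = (l + v) + (-1/8 + 1/5) = (l + v) + 3/40 = 3/40 + l + v)
-1744 - L(-17, 53) = -1744 - (3/40 + 53 - 17) = -1744 - 1*1443/40 = -1744 - 1443/40 = -71203/40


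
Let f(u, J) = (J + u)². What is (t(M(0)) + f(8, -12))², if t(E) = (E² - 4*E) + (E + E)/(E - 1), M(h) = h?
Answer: 256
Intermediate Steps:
t(E) = E² - 4*E + 2*E/(-1 + E) (t(E) = (E² - 4*E) + (2*E)/(-1 + E) = (E² - 4*E) + 2*E/(-1 + E) = E² - 4*E + 2*E/(-1 + E))
(t(M(0)) + f(8, -12))² = (0*(6 + 0² - 5*0)/(-1 + 0) + (-12 + 8)²)² = (0*(6 + 0 + 0)/(-1) + (-4)²)² = (0*(-1)*6 + 16)² = (0 + 16)² = 16² = 256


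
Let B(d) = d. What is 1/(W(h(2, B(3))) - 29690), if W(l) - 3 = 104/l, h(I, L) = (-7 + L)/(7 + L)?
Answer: -1/29947 ≈ -3.3392e-5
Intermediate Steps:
h(I, L) = (-7 + L)/(7 + L)
W(l) = 3 + 104/l
1/(W(h(2, B(3))) - 29690) = 1/((3 + 104/(((-7 + 3)/(7 + 3)))) - 29690) = 1/((3 + 104/((-4/10))) - 29690) = 1/((3 + 104/(((1/10)*(-4)))) - 29690) = 1/((3 + 104/(-2/5)) - 29690) = 1/((3 + 104*(-5/2)) - 29690) = 1/((3 - 260) - 29690) = 1/(-257 - 29690) = 1/(-29947) = -1/29947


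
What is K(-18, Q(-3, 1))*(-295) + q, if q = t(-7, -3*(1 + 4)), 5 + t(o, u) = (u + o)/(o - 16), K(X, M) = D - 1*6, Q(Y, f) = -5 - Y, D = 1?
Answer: 33832/23 ≈ 1471.0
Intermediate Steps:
K(X, M) = -5 (K(X, M) = 1 - 1*6 = 1 - 6 = -5)
t(o, u) = -5 + (o + u)/(-16 + o) (t(o, u) = -5 + (u + o)/(o - 16) = -5 + (o + u)/(-16 + o))
q = -93/23 (q = (80 - 3*(1 + 4) - 4*(-7))/(-16 - 7) = (80 - 3*5 + 28)/(-23) = -(80 - 15 + 28)/23 = -1/23*93 = -93/23 ≈ -4.0435)
K(-18, Q(-3, 1))*(-295) + q = -5*(-295) - 93/23 = 1475 - 93/23 = 33832/23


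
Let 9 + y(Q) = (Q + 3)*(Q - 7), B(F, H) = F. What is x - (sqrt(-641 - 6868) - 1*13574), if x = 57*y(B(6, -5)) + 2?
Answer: 12550 - I*sqrt(7509) ≈ 12550.0 - 86.655*I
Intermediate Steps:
y(Q) = -9 + (-7 + Q)*(3 + Q) (y(Q) = -9 + (Q + 3)*(Q - 7) = -9 + (3 + Q)*(-7 + Q) = -9 + (-7 + Q)*(3 + Q))
x = -1024 (x = 57*(-30 + 6**2 - 4*6) + 2 = 57*(-30 + 36 - 24) + 2 = 57*(-18) + 2 = -1026 + 2 = -1024)
x - (sqrt(-641 - 6868) - 1*13574) = -1024 - (sqrt(-641 - 6868) - 1*13574) = -1024 - (sqrt(-7509) - 13574) = -1024 - (I*sqrt(7509) - 13574) = -1024 - (-13574 + I*sqrt(7509)) = -1024 + (13574 - I*sqrt(7509)) = 12550 - I*sqrt(7509)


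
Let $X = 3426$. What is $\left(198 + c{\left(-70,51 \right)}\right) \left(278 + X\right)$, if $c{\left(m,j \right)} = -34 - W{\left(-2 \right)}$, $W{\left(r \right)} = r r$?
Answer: $592640$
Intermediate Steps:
$W{\left(r \right)} = r^{2}$
$c{\left(m,j \right)} = -38$ ($c{\left(m,j \right)} = -34 - \left(-2\right)^{2} = -34 - 4 = -38$)
$\left(198 + c{\left(-70,51 \right)}\right) \left(278 + X\right) = \left(198 - 38\right) \left(278 + 3426\right) = 160 \cdot 3704 = 592640$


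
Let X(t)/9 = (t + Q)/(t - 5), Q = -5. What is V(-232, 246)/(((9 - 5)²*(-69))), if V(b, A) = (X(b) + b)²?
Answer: -49729/1104 ≈ -45.044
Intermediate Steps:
X(t) = 9 (X(t) = 9*((t - 5)/(t - 5)) = 9*((-5 + t)/(-5 + t)) = 9*1 = 9)
V(b, A) = (9 + b)²
V(-232, 246)/(((9 - 5)²*(-69))) = (81 + (-232)² + 18*(-232))/(((9 - 5)²*(-69))) = (81 + 53824 - 4176)/((4²*(-69))) = 49729/((16*(-69))) = 49729/(-1104) = 49729*(-1/1104) = -49729/1104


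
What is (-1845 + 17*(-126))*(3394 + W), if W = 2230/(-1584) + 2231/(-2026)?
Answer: -1205393986279/89144 ≈ -1.3522e+7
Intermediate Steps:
W = -2012971/802296 (W = 2230*(-1/1584) + 2231*(-1/2026) = -1115/792 - 2231/2026 = -2012971/802296 ≈ -2.5090)
(-1845 + 17*(-126))*(3394 + W) = (-1845 + 17*(-126))*(3394 - 2012971/802296) = (-1845 - 2142)*(2720979653/802296) = -3987*2720979653/802296 = -1205393986279/89144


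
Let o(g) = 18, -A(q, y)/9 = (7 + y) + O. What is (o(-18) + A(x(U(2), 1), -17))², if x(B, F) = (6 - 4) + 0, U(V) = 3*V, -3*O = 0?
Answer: 11664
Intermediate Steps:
O = 0 (O = -⅓*0 = 0)
x(B, F) = 2 (x(B, F) = 2 + 0 = 2)
A(q, y) = -63 - 9*y (A(q, y) = -9*((7 + y) + 0) = -9*(7 + y) = -63 - 9*y)
(o(-18) + A(x(U(2), 1), -17))² = (18 + (-63 - 9*(-17)))² = (18 + (-63 + 153))² = (18 + 90)² = 108² = 11664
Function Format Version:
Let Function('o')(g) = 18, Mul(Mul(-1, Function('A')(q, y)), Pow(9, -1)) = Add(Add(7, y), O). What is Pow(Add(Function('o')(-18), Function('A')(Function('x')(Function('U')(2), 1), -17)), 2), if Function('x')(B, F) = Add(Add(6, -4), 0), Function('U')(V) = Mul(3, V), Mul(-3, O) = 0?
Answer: 11664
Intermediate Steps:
O = 0 (O = Mul(Rational(-1, 3), 0) = 0)
Function('x')(B, F) = 2 (Function('x')(B, F) = Add(2, 0) = 2)
Function('A')(q, y) = Add(-63, Mul(-9, y)) (Function('A')(q, y) = Mul(-9, Add(Add(7, y), 0)) = Mul(-9, Add(7, y)) = Add(-63, Mul(-9, y)))
Pow(Add(Function('o')(-18), Function('A')(Function('x')(Function('U')(2), 1), -17)), 2) = Pow(Add(18, Add(-63, Mul(-9, -17))), 2) = Pow(Add(18, Add(-63, 153)), 2) = Pow(Add(18, 90), 2) = Pow(108, 2) = 11664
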